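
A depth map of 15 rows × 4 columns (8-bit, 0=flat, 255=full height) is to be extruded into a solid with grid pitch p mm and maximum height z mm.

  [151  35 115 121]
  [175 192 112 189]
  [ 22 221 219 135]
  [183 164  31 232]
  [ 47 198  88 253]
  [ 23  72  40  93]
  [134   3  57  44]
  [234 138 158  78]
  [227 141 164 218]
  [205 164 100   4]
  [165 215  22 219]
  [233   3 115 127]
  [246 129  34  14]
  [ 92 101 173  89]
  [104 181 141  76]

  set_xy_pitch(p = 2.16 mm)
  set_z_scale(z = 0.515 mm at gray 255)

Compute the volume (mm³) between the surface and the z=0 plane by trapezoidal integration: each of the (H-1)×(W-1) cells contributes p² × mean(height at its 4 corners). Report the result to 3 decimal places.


49.408

height_mm = gray/255 × 0.515; cell vol = 2.16² × mean(4 corners)
unit = 2.16² × 0.515 / (4×255) = 0.00235567 mm³ per gray-sum
row 0: Σ corner-gray over 3 cells = 1544  → 3.6372
row 1: Σ corner-gray over 3 cells = 2009  → 4.7325
row 2: Σ corner-gray over 3 cells = 1842  → 4.3391
row 3: Σ corner-gray over 3 cells = 1677  → 3.9505
row 4: Σ corner-gray over 3 cells = 1212  → 2.8551
row 5: Σ corner-gray over 3 cells = 638  → 1.5029
row 6: Σ corner-gray over 3 cells = 1202  → 2.8315
row 7: Σ corner-gray over 3 cells = 1959  → 4.6148
row 8: Σ corner-gray over 3 cells = 1792  → 4.2214
row 9: Σ corner-gray over 3 cells = 1595  → 3.7573
row 10: Σ corner-gray over 3 cells = 1454  → 3.4251
row 11: Σ corner-gray over 3 cells = 1182  → 2.7844
row 12: Σ corner-gray over 3 cells = 1315  → 3.0977
row 13: Σ corner-gray over 3 cells = 1553  → 3.6584
Σ rows: total corner-gray = 20974  → 49.4078 mm³


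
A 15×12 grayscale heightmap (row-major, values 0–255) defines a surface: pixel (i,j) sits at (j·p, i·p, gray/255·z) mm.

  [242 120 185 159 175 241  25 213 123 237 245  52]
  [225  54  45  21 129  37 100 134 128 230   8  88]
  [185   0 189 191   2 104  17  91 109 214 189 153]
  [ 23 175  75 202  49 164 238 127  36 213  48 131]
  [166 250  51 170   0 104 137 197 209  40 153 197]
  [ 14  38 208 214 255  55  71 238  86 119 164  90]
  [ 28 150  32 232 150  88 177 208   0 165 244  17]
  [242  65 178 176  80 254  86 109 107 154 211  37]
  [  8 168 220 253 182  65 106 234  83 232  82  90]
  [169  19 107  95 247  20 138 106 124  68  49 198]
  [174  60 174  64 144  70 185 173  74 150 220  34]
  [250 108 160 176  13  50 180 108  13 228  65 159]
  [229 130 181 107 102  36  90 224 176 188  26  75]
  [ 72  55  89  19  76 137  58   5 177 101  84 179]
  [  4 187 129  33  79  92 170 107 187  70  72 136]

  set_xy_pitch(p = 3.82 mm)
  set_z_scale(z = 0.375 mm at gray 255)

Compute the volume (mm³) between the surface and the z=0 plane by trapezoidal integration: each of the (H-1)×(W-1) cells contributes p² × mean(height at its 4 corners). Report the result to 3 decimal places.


411.323

height_mm = gray/255 × 0.375; cell vol = 3.82² × mean(4 corners)
unit = 3.82² × 0.375 / (4×255) = 0.00536485 mm³ per gray-sum
row 0: Σ corner-gray over 11 cells = 5825  → 31.2503
row 1: Σ corner-gray over 11 cells = 4635  → 24.8661
row 2: Σ corner-gray over 11 cells = 5358  → 28.7449
row 3: Σ corner-gray over 11 cells = 5793  → 31.0786
row 4: Σ corner-gray over 11 cells = 5985  → 32.1086
row 5: Σ corner-gray over 11 cells = 5937  → 31.8511
row 6: Σ corner-gray over 11 cells = 6056  → 32.4895
row 7: Σ corner-gray over 11 cells = 6467  → 34.6945
row 8: Σ corner-gray over 11 cells = 5661  → 30.3704
row 9: Σ corner-gray over 11 cells = 5149  → 27.6236
row 10: Σ corner-gray over 11 cells = 5447  → 29.2224
row 11: Σ corner-gray over 11 cells = 5435  → 29.1580
row 12: Σ corner-gray over 11 cells = 4677  → 25.0914
row 13: Σ corner-gray over 11 cells = 4245  → 22.7738
Σ rows: total corner-gray = 76670  → 411.3233 mm³


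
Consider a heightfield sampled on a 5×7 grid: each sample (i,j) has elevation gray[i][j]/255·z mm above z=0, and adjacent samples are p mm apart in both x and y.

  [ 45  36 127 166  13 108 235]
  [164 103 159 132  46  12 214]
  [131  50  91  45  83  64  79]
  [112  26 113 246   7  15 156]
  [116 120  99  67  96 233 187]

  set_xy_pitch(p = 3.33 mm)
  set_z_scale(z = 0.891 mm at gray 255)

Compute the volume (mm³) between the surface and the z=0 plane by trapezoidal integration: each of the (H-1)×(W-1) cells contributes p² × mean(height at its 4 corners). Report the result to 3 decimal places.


height_mm = gray/255 × 0.891; cell vol = 3.33² × mean(4 corners)
unit = 3.33² × 0.891 / (4×255) = 0.00968648 mm³ per gray-sum
row 0: Σ corner-gray over 6 cells = 2462  → 23.8481
row 1: Σ corner-gray over 6 cells = 2158  → 20.9034
row 2: Σ corner-gray over 6 cells = 1958  → 18.9661
row 3: Σ corner-gray over 6 cells = 2615  → 25.3301
Σ rows: total corner-gray = 9193  → 89.0478 mm³

89.048


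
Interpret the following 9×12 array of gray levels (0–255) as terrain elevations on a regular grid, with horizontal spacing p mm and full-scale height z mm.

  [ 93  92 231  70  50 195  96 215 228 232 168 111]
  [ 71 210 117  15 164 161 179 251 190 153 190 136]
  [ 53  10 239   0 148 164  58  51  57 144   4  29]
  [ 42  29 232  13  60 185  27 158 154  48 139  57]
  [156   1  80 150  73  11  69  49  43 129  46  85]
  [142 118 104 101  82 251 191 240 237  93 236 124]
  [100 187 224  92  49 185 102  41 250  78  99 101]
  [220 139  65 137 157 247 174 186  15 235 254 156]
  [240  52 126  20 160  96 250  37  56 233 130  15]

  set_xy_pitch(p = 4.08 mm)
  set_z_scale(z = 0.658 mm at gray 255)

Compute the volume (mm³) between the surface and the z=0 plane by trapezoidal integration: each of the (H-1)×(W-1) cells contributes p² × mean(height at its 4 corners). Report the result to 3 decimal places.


height_mm = gray/255 × 0.658; cell vol = 4.08² × mean(4 corners)
unit = 4.08² × 0.658 / (4×255) = 0.0107386 mm³ per gray-sum
row 0: Σ corner-gray over 11 cells = 6825  → 73.2907
row 1: Σ corner-gray over 11 cells = 5299  → 56.9036
row 2: Σ corner-gray over 11 cells = 4021  → 43.1797
row 3: Σ corner-gray over 11 cells = 3732  → 40.0763
row 4: Σ corner-gray over 11 cells = 5115  → 54.9277
row 5: Σ corner-gray over 11 cells = 6387  → 68.5872
row 6: Σ corner-gray over 11 cells = 6409  → 68.8234
row 7: Σ corner-gray over 11 cells = 6169  → 66.2462
Σ rows: total corner-gray = 43957  → 472.0349 mm³

472.035


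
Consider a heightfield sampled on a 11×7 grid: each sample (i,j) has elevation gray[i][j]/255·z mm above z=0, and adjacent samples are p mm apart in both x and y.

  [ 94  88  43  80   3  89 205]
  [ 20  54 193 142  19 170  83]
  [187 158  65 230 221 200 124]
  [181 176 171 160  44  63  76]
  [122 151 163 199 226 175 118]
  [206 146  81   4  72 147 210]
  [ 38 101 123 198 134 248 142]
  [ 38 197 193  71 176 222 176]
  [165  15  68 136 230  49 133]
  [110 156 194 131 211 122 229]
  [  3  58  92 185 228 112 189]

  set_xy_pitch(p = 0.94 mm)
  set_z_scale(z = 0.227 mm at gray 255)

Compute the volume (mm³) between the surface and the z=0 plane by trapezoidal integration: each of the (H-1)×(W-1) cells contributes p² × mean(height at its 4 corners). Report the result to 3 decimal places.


height_mm = gray/255 × 0.227; cell vol = 0.94² × mean(4 corners)
unit = 0.94² × 0.227 / (4×255) = 0.000196644 mm³ per gray-sum
row 0: Σ corner-gray over 6 cells = 2164  → 0.4255
row 1: Σ corner-gray over 6 cells = 3318  → 0.6525
row 2: Σ corner-gray over 6 cells = 3544  → 0.6969
row 3: Σ corner-gray over 6 cells = 3553  → 0.6987
row 4: Σ corner-gray over 6 cells = 3384  → 0.6654
row 5: Σ corner-gray over 6 cells = 3104  → 0.6104
row 6: Σ corner-gray over 6 cells = 3720  → 0.7315
row 7: Σ corner-gray over 6 cells = 3226  → 0.6344
row 8: Σ corner-gray over 6 cells = 3261  → 0.6413
row 9: Σ corner-gray over 6 cells = 3509  → 0.6900
Σ rows: total corner-gray = 32783  → 6.4466 mm³

6.447


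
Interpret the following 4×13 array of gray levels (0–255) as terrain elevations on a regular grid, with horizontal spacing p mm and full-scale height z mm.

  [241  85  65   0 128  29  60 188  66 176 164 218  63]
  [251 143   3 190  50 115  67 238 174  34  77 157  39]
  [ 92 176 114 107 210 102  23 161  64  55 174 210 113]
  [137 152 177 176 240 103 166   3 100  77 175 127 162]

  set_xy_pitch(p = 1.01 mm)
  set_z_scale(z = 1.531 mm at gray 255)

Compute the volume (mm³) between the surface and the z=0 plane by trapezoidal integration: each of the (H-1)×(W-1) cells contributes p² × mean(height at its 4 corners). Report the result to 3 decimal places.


26.824

height_mm = gray/255 × 1.531; cell vol = 1.01² × mean(4 corners)
unit = 1.01² × 1.531 / (4×255) = 0.00153115 mm³ per gray-sum
row 0: Σ corner-gray over 12 cells = 5448  → 8.3417
row 1: Σ corner-gray over 12 cells = 5783  → 8.8546
row 2: Σ corner-gray over 12 cells = 6288  → 9.6279
Σ rows: total corner-gray = 17519  → 26.8242 mm³


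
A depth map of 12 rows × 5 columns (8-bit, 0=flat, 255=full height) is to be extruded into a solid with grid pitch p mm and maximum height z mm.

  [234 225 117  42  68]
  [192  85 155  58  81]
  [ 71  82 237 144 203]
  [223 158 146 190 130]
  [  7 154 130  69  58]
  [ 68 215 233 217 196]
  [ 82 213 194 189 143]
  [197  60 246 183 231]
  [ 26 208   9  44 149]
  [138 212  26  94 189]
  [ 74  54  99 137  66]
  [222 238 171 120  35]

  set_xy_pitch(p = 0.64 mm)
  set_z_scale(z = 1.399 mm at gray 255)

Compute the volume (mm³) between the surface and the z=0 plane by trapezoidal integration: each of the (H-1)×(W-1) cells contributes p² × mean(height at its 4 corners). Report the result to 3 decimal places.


13.706

height_mm = gray/255 × 1.399; cell vol = 0.64² × mean(4 corners)
unit = 0.64² × 1.399 / (4×255) = 0.000561795 mm³ per gray-sum
row 0: Σ corner-gray over 4 cells = 1939  → 1.0893
row 1: Σ corner-gray over 4 cells = 2069  → 1.1624
row 2: Σ corner-gray over 4 cells = 2541  → 1.4275
row 3: Σ corner-gray over 4 cells = 2112  → 1.1865
row 4: Σ corner-gray over 4 cells = 2365  → 1.3286
row 5: Σ corner-gray over 4 cells = 3011  → 1.6916
row 6: Σ corner-gray over 4 cells = 2823  → 1.5859
row 7: Σ corner-gray over 4 cells = 2103  → 1.1815
row 8: Σ corner-gray over 4 cells = 1688  → 0.9483
row 9: Σ corner-gray over 4 cells = 1711  → 0.9612
row 10: Σ corner-gray over 4 cells = 2035  → 1.1433
Σ rows: total corner-gray = 24397  → 13.7061 mm³


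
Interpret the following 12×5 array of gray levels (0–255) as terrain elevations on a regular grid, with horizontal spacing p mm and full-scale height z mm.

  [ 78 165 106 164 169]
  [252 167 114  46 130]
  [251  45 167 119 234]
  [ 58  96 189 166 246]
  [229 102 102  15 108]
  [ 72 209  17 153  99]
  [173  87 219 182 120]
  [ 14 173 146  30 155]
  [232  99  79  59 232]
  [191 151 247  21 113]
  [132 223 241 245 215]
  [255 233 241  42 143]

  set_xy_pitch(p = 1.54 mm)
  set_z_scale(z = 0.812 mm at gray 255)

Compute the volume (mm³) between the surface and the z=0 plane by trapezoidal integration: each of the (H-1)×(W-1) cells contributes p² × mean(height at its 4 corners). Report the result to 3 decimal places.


46.624

height_mm = gray/255 × 0.812; cell vol = 1.54² × mean(4 corners)
unit = 1.54² × 0.812 / (4×255) = 0.00188798 mm³ per gray-sum
row 0: Σ corner-gray over 4 cells = 2153  → 4.0648
row 1: Σ corner-gray over 4 cells = 2183  → 4.1215
row 2: Σ corner-gray over 4 cells = 2353  → 4.4424
row 3: Σ corner-gray over 4 cells = 1981  → 3.7401
row 4: Σ corner-gray over 4 cells = 1704  → 3.2171
row 5: Σ corner-gray over 4 cells = 2198  → 4.1498
row 6: Σ corner-gray over 4 cells = 2136  → 4.0327
row 7: Σ corner-gray over 4 cells = 1805  → 3.4078
row 8: Σ corner-gray over 4 cells = 2080  → 3.9270
row 9: Σ corner-gray over 4 cells = 2907  → 5.4884
row 10: Σ corner-gray over 4 cells = 3195  → 6.0321
Σ rows: total corner-gray = 24695  → 46.6237 mm³


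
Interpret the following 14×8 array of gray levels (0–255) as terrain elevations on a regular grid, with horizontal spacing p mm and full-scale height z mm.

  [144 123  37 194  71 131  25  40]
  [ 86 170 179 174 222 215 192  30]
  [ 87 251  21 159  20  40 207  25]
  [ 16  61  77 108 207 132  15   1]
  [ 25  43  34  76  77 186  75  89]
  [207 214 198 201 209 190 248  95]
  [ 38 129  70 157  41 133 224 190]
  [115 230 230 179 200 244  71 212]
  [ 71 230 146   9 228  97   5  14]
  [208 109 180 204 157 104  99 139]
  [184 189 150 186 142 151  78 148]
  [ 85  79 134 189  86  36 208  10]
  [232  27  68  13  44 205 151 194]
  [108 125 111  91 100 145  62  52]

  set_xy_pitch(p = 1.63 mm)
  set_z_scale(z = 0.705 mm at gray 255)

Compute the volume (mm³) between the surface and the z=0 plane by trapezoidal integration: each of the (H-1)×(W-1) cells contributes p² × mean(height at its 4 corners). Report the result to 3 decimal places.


height_mm = gray/255 × 0.705; cell vol = 1.63² × mean(4 corners)
unit = 1.63² × 0.705 / (4×255) = 0.00183639 mm³ per gray-sum
row 0: Σ corner-gray over 7 cells = 3766  → 6.9158
row 1: Σ corner-gray over 7 cells = 3928  → 7.2133
row 2: Σ corner-gray over 7 cells = 2725  → 5.0042
row 3: Σ corner-gray over 7 cells = 2313  → 4.2476
row 4: Σ corner-gray over 7 cells = 3918  → 7.1950
row 5: Σ corner-gray over 7 cells = 4558  → 8.3703
row 6: Σ corner-gray over 7 cells = 4371  → 8.0268
row 7: Σ corner-gray over 7 cells = 4150  → 7.6210
row 8: Σ corner-gray over 7 cells = 3568  → 6.5522
row 9: Σ corner-gray over 7 cells = 4177  → 7.6706
row 10: Σ corner-gray over 7 cells = 3683  → 6.7634
row 11: Σ corner-gray over 7 cells = 3001  → 5.5110
row 12: Σ corner-gray over 7 cells = 2870  → 5.2704
Σ rows: total corner-gray = 47028  → 86.3616 mm³

86.362


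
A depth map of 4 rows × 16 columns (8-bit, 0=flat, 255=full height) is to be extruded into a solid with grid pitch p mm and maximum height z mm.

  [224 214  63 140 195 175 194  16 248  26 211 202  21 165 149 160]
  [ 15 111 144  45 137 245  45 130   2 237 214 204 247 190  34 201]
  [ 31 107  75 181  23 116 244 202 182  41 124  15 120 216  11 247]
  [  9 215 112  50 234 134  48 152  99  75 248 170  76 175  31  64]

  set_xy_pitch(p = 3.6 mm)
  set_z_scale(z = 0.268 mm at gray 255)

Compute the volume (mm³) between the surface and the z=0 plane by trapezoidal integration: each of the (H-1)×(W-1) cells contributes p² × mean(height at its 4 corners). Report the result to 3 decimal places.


height_mm = gray/255 × 0.268; cell vol = 3.6² × mean(4 corners)
unit = 3.6² × 0.268 / (4×255) = 0.00340518 mm³ per gray-sum
row 0: Σ corner-gray over 15 cells = 8608  → 29.3118
row 1: Σ corner-gray over 15 cells = 7778  → 26.4855
row 2: Σ corner-gray over 15 cells = 7303  → 24.8680
Σ rows: total corner-gray = 23689  → 80.6652 mm³

80.665


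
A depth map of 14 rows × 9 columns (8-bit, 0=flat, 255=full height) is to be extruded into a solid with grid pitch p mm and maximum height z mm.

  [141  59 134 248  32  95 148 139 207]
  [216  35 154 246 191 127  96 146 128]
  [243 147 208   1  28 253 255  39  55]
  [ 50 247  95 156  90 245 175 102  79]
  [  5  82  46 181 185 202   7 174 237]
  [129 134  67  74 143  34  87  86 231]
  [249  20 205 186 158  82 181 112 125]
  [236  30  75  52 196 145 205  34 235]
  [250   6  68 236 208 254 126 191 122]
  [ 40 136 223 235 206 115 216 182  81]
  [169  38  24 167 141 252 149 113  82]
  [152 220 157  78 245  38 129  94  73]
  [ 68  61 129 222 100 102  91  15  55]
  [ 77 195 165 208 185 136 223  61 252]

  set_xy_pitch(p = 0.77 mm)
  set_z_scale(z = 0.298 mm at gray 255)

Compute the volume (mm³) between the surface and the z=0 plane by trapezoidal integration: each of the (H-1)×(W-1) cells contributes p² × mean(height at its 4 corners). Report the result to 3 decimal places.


9.717

height_mm = gray/255 × 0.298; cell vol = 0.77² × mean(4 corners)
unit = 0.77² × 0.298 / (4×255) = 0.00017322 mm³ per gray-sum
row 0: Σ corner-gray over 8 cells = 4392  → 0.7608
row 1: Σ corner-gray over 8 cells = 4494  → 0.7784
row 2: Σ corner-gray over 8 cells = 4509  → 0.7810
row 3: Σ corner-gray over 8 cells = 4345  → 0.7526
row 4: Σ corner-gray over 8 cells = 3606  → 0.6246
row 5: Σ corner-gray over 8 cells = 3872  → 0.6707
row 6: Σ corner-gray over 8 cells = 4207  → 0.7287
row 7: Σ corner-gray over 8 cells = 4495  → 0.7786
row 8: Σ corner-gray over 8 cells = 5297  → 0.9175
row 9: Σ corner-gray over 8 cells = 4766  → 0.8256
row 10: Σ corner-gray over 8 cells = 4166  → 0.7216
row 11: Σ corner-gray over 8 cells = 3710  → 0.6426
row 12: Σ corner-gray over 8 cells = 4238  → 0.7341
Σ rows: total corner-gray = 56097  → 9.7171 mm³


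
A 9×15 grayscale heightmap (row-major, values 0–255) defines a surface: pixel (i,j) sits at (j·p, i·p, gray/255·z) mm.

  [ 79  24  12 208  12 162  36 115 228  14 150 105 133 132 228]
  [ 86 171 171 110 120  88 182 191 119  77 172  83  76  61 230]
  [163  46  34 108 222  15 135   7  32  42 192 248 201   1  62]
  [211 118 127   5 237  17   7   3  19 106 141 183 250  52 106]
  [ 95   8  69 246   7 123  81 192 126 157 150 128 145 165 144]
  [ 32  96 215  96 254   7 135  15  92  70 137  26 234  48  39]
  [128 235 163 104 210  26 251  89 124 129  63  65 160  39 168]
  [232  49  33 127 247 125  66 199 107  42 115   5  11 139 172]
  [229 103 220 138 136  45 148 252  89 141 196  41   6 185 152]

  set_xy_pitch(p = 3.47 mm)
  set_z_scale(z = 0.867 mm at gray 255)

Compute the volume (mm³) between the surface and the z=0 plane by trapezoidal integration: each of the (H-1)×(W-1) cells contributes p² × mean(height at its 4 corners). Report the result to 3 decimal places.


height_mm = gray/255 × 0.867; cell vol = 3.47² × mean(4 corners)
unit = 3.47² × 0.867 / (4×255) = 0.0102348 mm³ per gray-sum
row 0: Σ corner-gray over 14 cells = 6527  → 66.8023
row 1: Σ corner-gray over 14 cells = 6349  → 64.9805
row 2: Σ corner-gray over 14 cells = 5638  → 57.7036
row 3: Σ corner-gray over 14 cells = 6280  → 64.2743
row 4: Σ corner-gray over 14 cells = 6354  → 65.0317
row 5: Σ corner-gray over 14 cells = 6533  → 66.8637
row 6: Σ corner-gray over 14 cells = 6546  → 66.9968
row 7: Σ corner-gray over 14 cells = 6715  → 68.7264
Σ rows: total corner-gray = 50942  → 521.3794 mm³

521.379


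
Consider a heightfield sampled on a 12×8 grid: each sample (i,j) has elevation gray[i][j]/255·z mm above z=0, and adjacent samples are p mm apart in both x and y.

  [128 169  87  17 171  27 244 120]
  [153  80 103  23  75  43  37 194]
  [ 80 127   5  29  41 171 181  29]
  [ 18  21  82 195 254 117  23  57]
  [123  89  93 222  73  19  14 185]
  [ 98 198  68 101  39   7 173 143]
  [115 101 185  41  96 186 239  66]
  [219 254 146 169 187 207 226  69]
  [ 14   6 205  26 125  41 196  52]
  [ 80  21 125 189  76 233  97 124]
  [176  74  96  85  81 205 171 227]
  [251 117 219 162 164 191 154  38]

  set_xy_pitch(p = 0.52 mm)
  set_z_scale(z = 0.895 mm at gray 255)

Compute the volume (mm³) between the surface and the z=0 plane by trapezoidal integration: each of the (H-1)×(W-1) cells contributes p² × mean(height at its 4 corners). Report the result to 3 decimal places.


8.445

height_mm = gray/255 × 0.895; cell vol = 0.52² × mean(4 corners)
unit = 0.52² × 0.895 / (4×255) = 0.000237263 mm³ per gray-sum
row 0: Σ corner-gray over 7 cells = 2747  → 0.6518
row 1: Σ corner-gray over 7 cells = 2286  → 0.5424
row 2: Σ corner-gray over 7 cells = 2676  → 0.6349
row 3: Σ corner-gray over 7 cells = 2787  → 0.6613
row 4: Σ corner-gray over 7 cells = 2741  → 0.6503
row 5: Σ corner-gray over 7 cells = 3290  → 0.7806
row 6: Σ corner-gray over 7 cells = 4543  → 1.0779
row 7: Σ corner-gray over 7 cells = 3930  → 0.9324
row 8: Σ corner-gray over 7 cells = 2950  → 0.6999
row 9: Σ corner-gray over 7 cells = 3513  → 0.8335
row 10: Σ corner-gray over 7 cells = 4130  → 0.9799
Σ rows: total corner-gray = 35593  → 8.4449 mm³


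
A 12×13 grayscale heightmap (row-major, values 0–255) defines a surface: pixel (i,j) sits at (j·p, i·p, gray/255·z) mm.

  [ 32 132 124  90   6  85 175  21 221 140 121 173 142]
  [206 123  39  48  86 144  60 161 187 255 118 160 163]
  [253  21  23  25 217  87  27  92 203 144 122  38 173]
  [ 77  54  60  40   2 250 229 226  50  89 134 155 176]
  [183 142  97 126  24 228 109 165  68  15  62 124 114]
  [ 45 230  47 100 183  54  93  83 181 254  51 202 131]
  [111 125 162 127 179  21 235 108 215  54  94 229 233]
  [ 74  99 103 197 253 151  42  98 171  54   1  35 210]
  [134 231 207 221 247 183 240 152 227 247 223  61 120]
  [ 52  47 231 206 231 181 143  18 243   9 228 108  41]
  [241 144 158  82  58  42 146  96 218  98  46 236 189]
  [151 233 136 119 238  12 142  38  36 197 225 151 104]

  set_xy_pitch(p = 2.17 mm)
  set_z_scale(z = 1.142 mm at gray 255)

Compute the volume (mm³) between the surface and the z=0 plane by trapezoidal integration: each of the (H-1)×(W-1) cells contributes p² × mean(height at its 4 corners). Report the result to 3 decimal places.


height_mm = gray/255 × 1.142; cell vol = 2.17² × mean(4 corners)
unit = 2.17² × 1.142 / (4×255) = 0.00527212 mm³ per gray-sum
row 0: Σ corner-gray over 12 cells = 5881  → 31.0053
row 1: Σ corner-gray over 12 cells = 5555  → 29.2866
row 2: Σ corner-gray over 12 cells = 5255  → 27.7050
row 3: Σ corner-gray over 12 cells = 5448  → 28.7225
row 4: Σ corner-gray over 12 cells = 5749  → 30.3094
row 5: Σ corner-gray over 12 cells = 6574  → 34.6589
row 6: Σ corner-gray over 12 cells = 6134  → 32.3392
row 7: Σ corner-gray over 12 cells = 7424  → 39.1402
row 8: Σ corner-gray over 12 cells = 8115  → 42.7833
row 9: Σ corner-gray over 12 cells = 6461  → 34.0632
row 10: Σ corner-gray over 12 cells = 6387  → 33.6730
Σ rows: total corner-gray = 68983  → 363.6867 mm³

363.687


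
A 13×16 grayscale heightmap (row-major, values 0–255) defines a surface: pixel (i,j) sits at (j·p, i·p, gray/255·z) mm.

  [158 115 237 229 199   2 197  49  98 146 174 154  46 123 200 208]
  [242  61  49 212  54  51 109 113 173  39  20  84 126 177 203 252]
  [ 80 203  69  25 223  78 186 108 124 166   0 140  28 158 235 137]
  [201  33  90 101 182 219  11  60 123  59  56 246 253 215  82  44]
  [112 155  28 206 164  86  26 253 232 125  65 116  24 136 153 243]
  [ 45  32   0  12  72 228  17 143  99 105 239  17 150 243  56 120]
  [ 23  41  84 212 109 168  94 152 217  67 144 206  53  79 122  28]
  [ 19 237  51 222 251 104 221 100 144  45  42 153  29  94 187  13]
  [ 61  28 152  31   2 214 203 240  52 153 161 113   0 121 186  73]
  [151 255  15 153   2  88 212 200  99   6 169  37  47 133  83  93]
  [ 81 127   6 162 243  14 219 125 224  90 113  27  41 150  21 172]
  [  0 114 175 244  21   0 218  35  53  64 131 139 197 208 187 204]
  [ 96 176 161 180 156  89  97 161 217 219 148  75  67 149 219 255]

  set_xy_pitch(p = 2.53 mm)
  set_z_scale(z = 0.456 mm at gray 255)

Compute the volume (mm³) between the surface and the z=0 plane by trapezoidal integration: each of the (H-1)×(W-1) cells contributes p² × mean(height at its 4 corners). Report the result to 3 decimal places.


248.096

height_mm = gray/255 × 0.456; cell vol = 2.53² × mean(4 corners)
unit = 2.53² × 0.456 / (4×255) = 0.00286158 mm³ per gray-sum
row 0: Σ corner-gray over 15 cells = 7740  → 22.1486
row 1: Σ corner-gray over 15 cells = 7139  → 20.4288
row 2: Σ corner-gray over 15 cells = 7408  → 21.1986
row 3: Σ corner-gray over 15 cells = 7598  → 21.7423
row 4: Σ corner-gray over 15 cells = 6884  → 19.6991
row 5: Σ corner-gray over 15 cells = 6538  → 18.7090
row 6: Σ corner-gray over 15 cells = 7339  → 21.0011
row 7: Σ corner-gray over 15 cells = 7238  → 20.7121
row 8: Σ corner-gray over 15 cells = 6688  → 19.1382
row 9: Σ corner-gray over 15 cells = 6619  → 18.9408
row 10: Σ corner-gray over 15 cells = 7153  → 20.4689
row 11: Σ corner-gray over 15 cells = 8355  → 23.9085
Σ rows: total corner-gray = 86699  → 248.0960 mm³


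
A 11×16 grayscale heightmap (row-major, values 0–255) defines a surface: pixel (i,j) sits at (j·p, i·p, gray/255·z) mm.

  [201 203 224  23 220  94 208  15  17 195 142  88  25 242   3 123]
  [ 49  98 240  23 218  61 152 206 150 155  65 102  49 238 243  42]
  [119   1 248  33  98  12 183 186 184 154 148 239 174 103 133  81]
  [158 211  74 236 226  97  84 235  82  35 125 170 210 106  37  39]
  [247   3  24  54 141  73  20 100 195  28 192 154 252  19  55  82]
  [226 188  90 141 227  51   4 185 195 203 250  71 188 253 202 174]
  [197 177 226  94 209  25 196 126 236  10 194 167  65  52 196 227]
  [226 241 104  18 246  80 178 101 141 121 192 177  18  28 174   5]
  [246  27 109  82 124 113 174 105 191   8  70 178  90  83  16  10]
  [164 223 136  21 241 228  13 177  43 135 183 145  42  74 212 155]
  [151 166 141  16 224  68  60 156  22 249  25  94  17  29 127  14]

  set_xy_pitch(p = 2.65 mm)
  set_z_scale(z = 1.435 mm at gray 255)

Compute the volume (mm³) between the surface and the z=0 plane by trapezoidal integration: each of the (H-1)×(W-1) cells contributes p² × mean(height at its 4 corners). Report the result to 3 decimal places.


763.078

height_mm = gray/255 × 1.435; cell vol = 2.65² × mean(4 corners)
unit = 2.65² × 1.435 / (4×255) = 0.00987969 mm³ per gray-sum
row 0: Σ corner-gray over 15 cells = 7813  → 77.1900
row 1: Σ corner-gray over 15 cells = 8083  → 79.8576
row 2: Σ corner-gray over 15 cells = 8045  → 79.4821
row 3: Σ corner-gray over 15 cells = 7002  → 69.1776
row 4: Σ corner-gray over 15 cells = 7845  → 77.5062
row 5: Σ corner-gray over 15 cells = 9266  → 91.5452
row 6: Σ corner-gray over 15 cells = 8239  → 81.3988
row 7: Σ corner-gray over 15 cells = 6865  → 67.8241
row 8: Σ corner-gray over 15 cells = 7061  → 69.7605
row 9: Σ corner-gray over 15 cells = 7018  → 69.3357
Σ rows: total corner-gray = 77237  → 763.0779 mm³


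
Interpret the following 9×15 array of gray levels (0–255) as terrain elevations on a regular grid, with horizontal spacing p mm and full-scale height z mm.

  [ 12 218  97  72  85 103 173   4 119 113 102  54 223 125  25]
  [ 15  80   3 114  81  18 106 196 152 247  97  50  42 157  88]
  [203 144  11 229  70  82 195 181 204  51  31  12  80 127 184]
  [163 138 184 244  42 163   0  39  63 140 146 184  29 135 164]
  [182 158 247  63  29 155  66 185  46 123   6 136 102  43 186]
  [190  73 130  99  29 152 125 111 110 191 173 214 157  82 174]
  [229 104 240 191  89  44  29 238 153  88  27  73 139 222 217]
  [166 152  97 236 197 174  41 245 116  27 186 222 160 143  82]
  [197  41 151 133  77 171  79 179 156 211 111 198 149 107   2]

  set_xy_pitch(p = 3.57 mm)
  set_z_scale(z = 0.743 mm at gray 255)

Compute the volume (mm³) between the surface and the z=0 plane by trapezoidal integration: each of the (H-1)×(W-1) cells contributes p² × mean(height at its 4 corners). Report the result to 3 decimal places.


509.160

height_mm = gray/255 × 0.743; cell vol = 3.57² × mean(4 corners)
unit = 3.57² × 0.743 / (4×255) = 0.00928378 mm³ per gray-sum
row 0: Σ corner-gray over 14 cells = 5802  → 53.8645
row 1: Σ corner-gray over 14 cells = 6010  → 55.7955
row 2: Σ corner-gray over 14 cells = 6562  → 60.9202
row 3: Σ corner-gray over 14 cells = 6427  → 59.6669
row 4: Σ corner-gray over 14 cells = 6742  → 62.5913
row 5: Σ corner-gray over 14 cells = 7376  → 68.4772
row 6: Σ corner-gray over 14 cells = 7960  → 73.8989
row 7: Σ corner-gray over 14 cells = 7965  → 73.9453
Σ rows: total corner-gray = 54844  → 509.1599 mm³


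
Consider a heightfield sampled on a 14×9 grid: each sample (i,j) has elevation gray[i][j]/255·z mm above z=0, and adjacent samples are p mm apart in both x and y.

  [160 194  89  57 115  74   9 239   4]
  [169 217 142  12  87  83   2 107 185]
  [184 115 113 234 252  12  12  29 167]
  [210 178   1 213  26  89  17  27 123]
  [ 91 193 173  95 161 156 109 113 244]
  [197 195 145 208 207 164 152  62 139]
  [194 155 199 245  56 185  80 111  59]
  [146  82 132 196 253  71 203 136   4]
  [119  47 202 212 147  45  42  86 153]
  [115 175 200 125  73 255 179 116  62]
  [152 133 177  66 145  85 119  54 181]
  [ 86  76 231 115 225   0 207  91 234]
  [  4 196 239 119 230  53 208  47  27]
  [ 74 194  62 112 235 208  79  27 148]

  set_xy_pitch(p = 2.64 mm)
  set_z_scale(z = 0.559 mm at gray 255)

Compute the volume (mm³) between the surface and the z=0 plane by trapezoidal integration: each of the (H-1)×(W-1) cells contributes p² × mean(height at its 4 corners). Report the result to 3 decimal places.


206.122

height_mm = gray/255 × 0.559; cell vol = 2.64² × mean(4 corners)
unit = 2.64² × 0.559 / (4×255) = 0.00381961 mm³ per gray-sum
row 0: Σ corner-gray over 8 cells = 3372  → 12.8797
row 1: Σ corner-gray over 8 cells = 3539  → 13.5176
row 2: Σ corner-gray over 8 cells = 3320  → 12.6811
row 3: Σ corner-gray over 8 cells = 3770  → 14.3999
row 4: Σ corner-gray over 8 cells = 4937  → 18.8574
row 5: Σ corner-gray over 8 cells = 4917  → 18.7810
row 6: Σ corner-gray over 8 cells = 4611  → 17.6122
row 7: Σ corner-gray over 8 cells = 4130  → 15.7750
row 8: Σ corner-gray over 8 cells = 4257  → 16.2601
row 9: Σ corner-gray over 8 cells = 4314  → 16.4778
row 10: Σ corner-gray over 8 cells = 4101  → 15.6642
row 11: Σ corner-gray over 8 cells = 4425  → 16.9018
row 12: Σ corner-gray over 8 cells = 4271  → 16.3136
Σ rows: total corner-gray = 53964  → 206.1217 mm³


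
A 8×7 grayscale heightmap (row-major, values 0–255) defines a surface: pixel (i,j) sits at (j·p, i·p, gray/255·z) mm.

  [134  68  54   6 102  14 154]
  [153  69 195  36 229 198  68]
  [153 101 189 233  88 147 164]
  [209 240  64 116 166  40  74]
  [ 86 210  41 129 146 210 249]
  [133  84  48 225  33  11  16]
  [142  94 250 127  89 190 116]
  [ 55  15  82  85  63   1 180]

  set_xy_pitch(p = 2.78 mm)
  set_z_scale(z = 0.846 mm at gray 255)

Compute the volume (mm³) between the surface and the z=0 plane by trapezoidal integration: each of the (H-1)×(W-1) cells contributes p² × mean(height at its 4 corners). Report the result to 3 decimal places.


132.181

height_mm = gray/255 × 0.846; cell vol = 2.78² × mean(4 corners)
unit = 2.78² × 0.846 / (4×255) = 0.00641003 mm³ per gray-sum
row 0: Σ corner-gray over 6 cells = 2451  → 15.7110
row 1: Σ corner-gray over 6 cells = 3508  → 22.4864
row 2: Σ corner-gray over 6 cells = 3368  → 21.5890
row 3: Σ corner-gray over 6 cells = 3342  → 21.4223
row 4: Σ corner-gray over 6 cells = 2758  → 17.6789
row 5: Σ corner-gray over 6 cells = 2709  → 17.3648
row 6: Σ corner-gray over 6 cells = 2485  → 15.9289
Σ rows: total corner-gray = 20621  → 132.1811 mm³


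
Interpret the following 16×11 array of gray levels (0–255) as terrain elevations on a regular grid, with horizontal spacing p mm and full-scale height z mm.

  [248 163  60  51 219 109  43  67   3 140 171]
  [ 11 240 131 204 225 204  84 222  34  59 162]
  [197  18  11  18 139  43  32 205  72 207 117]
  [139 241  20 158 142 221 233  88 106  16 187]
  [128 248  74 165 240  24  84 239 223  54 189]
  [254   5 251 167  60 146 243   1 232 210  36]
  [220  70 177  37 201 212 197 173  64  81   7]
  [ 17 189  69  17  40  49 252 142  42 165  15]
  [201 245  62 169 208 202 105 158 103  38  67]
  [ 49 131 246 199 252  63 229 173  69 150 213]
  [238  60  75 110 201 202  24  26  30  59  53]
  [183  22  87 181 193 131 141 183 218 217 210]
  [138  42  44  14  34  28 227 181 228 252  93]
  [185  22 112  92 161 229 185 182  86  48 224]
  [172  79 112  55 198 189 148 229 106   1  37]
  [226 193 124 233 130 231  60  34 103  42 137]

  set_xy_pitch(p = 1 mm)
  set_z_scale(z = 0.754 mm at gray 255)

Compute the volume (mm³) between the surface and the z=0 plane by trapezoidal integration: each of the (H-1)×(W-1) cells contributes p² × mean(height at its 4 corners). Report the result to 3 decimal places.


height_mm = gray/255 × 0.754; cell vol = 1² × mean(4 corners)
unit = 1² × 0.754 / (4×255) = 0.000739216 mm³ per gray-sum
row 0: Σ corner-gray over 10 cells = 5108  → 3.7759
row 1: Σ corner-gray over 10 cells = 4783  → 3.5357
row 2: Σ corner-gray over 10 cells = 4580  → 3.3856
row 3: Σ corner-gray over 10 cells = 5795  → 4.2838
row 4: Σ corner-gray over 10 cells = 5939  → 4.3902
row 5: Σ corner-gray over 10 cells = 5571  → 4.1182
row 6: Σ corner-gray over 10 cells = 4613  → 3.4100
row 7: Σ corner-gray over 10 cells = 4810  → 3.5556
row 8: Σ corner-gray over 10 cells = 6134  → 4.5343
row 9: Σ corner-gray over 10 cells = 5151  → 3.8077
row 10: Σ corner-gray over 10 cells = 5004  → 3.6990
row 11: Σ corner-gray over 10 cells = 5470  → 4.0435
row 12: Σ corner-gray over 10 cells = 4974  → 3.6769
row 13: Σ corner-gray over 10 cells = 5086  → 3.7597
row 14: Σ corner-gray over 10 cells = 5106  → 3.7744
Σ rows: total corner-gray = 78124  → 57.7505 mm³

57.750


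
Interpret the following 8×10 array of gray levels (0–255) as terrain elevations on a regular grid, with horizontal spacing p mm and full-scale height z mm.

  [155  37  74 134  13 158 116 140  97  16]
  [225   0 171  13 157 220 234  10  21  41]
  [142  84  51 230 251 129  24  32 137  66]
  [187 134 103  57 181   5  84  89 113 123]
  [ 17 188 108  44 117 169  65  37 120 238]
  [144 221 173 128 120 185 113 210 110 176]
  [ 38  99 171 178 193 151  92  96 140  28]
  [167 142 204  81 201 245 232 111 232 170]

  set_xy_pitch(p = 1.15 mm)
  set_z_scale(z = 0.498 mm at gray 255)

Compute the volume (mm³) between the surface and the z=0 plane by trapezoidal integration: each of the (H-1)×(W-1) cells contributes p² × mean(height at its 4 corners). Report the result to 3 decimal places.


19.903

height_mm = gray/255 × 0.498; cell vol = 1.15² × mean(4 corners)
unit = 1.15² × 0.498 / (4×255) = 0.000645691 mm³ per gray-sum
row 0: Σ corner-gray over 9 cells = 3627  → 2.3419
row 1: Σ corner-gray over 9 cells = 4002  → 2.5841
row 2: Σ corner-gray over 9 cells = 3926  → 2.5350
row 3: Σ corner-gray over 9 cells = 3793  → 2.4491
row 4: Σ corner-gray over 9 cells = 4791  → 3.0935
row 5: Σ corner-gray over 9 cells = 5146  → 3.3227
row 6: Σ corner-gray over 9 cells = 5539  → 3.5765
Σ rows: total corner-gray = 30824  → 19.9028 mm³


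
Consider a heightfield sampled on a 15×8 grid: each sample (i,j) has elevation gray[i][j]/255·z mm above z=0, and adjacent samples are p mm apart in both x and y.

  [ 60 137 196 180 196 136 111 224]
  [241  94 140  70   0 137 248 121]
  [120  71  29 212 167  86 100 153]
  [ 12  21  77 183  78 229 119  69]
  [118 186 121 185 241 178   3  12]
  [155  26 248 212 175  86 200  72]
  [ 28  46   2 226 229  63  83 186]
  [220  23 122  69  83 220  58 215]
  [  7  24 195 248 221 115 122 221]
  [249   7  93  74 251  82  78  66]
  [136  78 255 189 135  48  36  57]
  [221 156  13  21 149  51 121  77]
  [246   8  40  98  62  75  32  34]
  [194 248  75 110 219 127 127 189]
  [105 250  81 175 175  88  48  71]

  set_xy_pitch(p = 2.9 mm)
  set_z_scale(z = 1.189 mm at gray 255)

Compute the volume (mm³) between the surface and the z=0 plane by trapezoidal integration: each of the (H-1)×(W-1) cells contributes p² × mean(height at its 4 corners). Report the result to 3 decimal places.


464.290

height_mm = gray/255 × 1.189; cell vol = 2.9² × mean(4 corners)
unit = 2.9² × 1.189 / (4×255) = 0.00980342 mm³ per gray-sum
row 0: Σ corner-gray over 7 cells = 3936  → 38.5863
row 1: Σ corner-gray over 7 cells = 3343  → 32.7728
row 2: Σ corner-gray over 7 cells = 3098  → 30.3710
row 3: Σ corner-gray over 7 cells = 3453  → 33.8512
row 4: Σ corner-gray over 7 cells = 4079  → 39.9882
row 5: Σ corner-gray over 7 cells = 3633  → 35.6158
row 6: Σ corner-gray over 7 cells = 3097  → 30.3612
row 7: Σ corner-gray over 7 cells = 3663  → 35.9099
row 8: Σ corner-gray over 7 cells = 3563  → 34.9296
row 9: Σ corner-gray over 7 cells = 3160  → 30.9788
row 10: Σ corner-gray over 7 cells = 2995  → 29.3612
row 11: Σ corner-gray over 7 cells = 2230  → 21.8616
row 12: Σ corner-gray over 7 cells = 3105  → 30.4396
row 13: Σ corner-gray over 7 cells = 4005  → 39.2627
Σ rows: total corner-gray = 47360  → 464.2900 mm³


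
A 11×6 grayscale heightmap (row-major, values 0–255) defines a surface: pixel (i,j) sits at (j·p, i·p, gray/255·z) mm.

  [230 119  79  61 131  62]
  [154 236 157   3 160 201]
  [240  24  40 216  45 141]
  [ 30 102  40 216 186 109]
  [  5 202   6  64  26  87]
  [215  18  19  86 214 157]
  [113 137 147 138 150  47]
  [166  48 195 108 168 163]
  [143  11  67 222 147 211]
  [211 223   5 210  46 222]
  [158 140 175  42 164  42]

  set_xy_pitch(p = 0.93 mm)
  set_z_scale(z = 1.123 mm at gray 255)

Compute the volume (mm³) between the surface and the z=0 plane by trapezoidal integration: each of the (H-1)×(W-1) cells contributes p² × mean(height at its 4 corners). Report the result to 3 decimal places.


22.732

height_mm = gray/255 × 1.123; cell vol = 0.93² × mean(4 corners)
unit = 0.93² × 1.123 / (4×255) = 0.000952238 mm³ per gray-sum
row 0: Σ corner-gray over 5 cells = 2539  → 2.4177
row 1: Σ corner-gray over 5 cells = 2498  → 2.3787
row 2: Σ corner-gray over 5 cells = 2258  → 2.1502
row 3: Σ corner-gray over 5 cells = 1915  → 1.8235
row 4: Σ corner-gray over 5 cells = 1734  → 1.6512
row 5: Σ corner-gray over 5 cells = 2350  → 2.2378
row 6: Σ corner-gray over 5 cells = 2671  → 2.5434
row 7: Σ corner-gray over 5 cells = 2615  → 2.4901
row 8: Σ corner-gray over 5 cells = 2649  → 2.5225
row 9: Σ corner-gray over 5 cells = 2643  → 2.5168
Σ rows: total corner-gray = 23872  → 22.7318 mm³


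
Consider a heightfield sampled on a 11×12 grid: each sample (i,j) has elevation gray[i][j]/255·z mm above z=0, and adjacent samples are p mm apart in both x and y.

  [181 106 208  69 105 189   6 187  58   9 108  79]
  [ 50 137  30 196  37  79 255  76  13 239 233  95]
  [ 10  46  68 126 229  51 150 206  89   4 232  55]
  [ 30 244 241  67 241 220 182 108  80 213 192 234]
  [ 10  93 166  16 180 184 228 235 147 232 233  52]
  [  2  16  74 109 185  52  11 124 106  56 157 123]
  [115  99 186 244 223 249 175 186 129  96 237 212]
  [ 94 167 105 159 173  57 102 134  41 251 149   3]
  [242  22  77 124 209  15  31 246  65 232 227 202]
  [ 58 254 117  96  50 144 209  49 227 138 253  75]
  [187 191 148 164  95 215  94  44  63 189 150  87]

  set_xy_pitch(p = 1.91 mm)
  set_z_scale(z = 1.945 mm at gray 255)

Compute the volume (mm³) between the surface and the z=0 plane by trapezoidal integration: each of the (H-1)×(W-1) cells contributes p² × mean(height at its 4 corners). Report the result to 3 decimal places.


height_mm = gray/255 × 1.945; cell vol = 1.91² × mean(4 corners)
unit = 1.91² × 1.945 / (4×255) = 0.00695643 mm³ per gray-sum
row 0: Σ corner-gray over 11 cells = 5085  → 35.3734
row 1: Σ corner-gray over 11 cells = 5202  → 36.1873
row 2: Σ corner-gray over 11 cells = 6307  → 43.8742
row 3: Σ corner-gray over 11 cells = 7330  → 50.9906
row 4: Σ corner-gray over 11 cells = 5395  → 37.5299
row 5: Σ corner-gray over 11 cells = 5880  → 40.9038
row 6: Σ corner-gray over 11 cells = 6748  → 46.9420
row 7: Σ corner-gray over 11 cells = 5713  → 39.7421
row 8: Σ corner-gray over 11 cells = 6147  → 42.7612
row 9: Σ corner-gray over 11 cells = 6187  → 43.0394
Σ rows: total corner-gray = 59994  → 417.3438 mm³

417.344


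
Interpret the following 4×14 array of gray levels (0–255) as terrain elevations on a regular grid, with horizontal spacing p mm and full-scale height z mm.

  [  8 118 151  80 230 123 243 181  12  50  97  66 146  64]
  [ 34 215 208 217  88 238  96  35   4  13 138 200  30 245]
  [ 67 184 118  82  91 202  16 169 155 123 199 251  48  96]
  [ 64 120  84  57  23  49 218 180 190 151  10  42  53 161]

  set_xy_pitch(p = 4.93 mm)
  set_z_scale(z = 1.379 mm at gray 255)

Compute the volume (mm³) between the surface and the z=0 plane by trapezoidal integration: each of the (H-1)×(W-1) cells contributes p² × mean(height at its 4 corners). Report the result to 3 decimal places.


624.622

height_mm = gray/255 × 1.379; cell vol = 4.93² × mean(4 corners)
unit = 4.93² × 1.379 / (4×255) = 0.0328593 mm³ per gray-sum
row 0: Σ corner-gray over 13 cells = 6309  → 207.3091
row 1: Σ corner-gray over 13 cells = 6682  → 219.5657
row 2: Σ corner-gray over 13 cells = 6018  → 197.7471
Σ rows: total corner-gray = 19009  → 624.6219 mm³
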